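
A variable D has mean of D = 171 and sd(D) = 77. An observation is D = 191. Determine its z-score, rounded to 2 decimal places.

z = 0.26

z = (D − mean of D) / sd(D) = (191 − 171) / 77 ≈ 0.26.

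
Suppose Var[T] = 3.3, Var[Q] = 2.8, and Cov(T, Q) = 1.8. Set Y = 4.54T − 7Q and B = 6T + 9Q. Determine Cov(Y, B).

By bilinearity, Cov(Y, B) = ac·Var[T] + bd·Var[Q] + (ad+bc)·Cov(T, Q), with a=4.54, b=-7, c=6, d=9.
ac·Var[T] = 4.54·6·3.3 = 89.892
bd·Var[Q] = (-7)·9·2.8 = -176.4
(ad+bc)·Cov(T, Q) = (-1.14)·1.8 = -2.052
Cov(Y, B) = 89.892 + (-176.4) + (-2.052) = -88.56.

Cov(Y, B) = -88.56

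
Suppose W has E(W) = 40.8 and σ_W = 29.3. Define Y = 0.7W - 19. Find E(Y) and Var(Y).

Y = 0.7W - 19 is linear with a = 0.7, b = -19.
E(Y) = a·E(W) + b = 0.7·40.8 + (-19) = 9.56.
Var(W) = 29.3² = 858.49.
Var(Y) = a²·Var(W) = 0.7²·858.49 = 420.6601 (the additive constant -19 does not affect variance).

E(Y) = 9.56, Var(Y) = 420.6601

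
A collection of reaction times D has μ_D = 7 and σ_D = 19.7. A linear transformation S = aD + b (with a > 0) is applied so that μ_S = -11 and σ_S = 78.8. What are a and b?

a = 4, b = -39

σ_S = a·σ_D (a > 0), so a = 78.8/19.7 = 4.
μ_S = a·μ_D + b, so b = -11 − 4·7 = -39.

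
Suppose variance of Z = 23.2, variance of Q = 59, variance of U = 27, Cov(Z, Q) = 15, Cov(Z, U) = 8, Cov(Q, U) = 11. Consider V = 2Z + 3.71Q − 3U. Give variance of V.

variance of V = a²·variance of Z + b²·variance of Q + c²·variance of U + 2ab·Cov(Z, Q) + 2ac·Cov(Z, U) + 2bc·Cov(Q, U), with a = 2, b = 3.71, c = -3.
= 92.8 + 812.0819 + 243 + 222.6 + (-96) + (-244.86)
= 1029.6219.

variance of V = 1029.6219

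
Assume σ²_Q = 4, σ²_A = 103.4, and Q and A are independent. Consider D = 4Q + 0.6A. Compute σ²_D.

σ²_D = a²·σ²_Q + b²·σ²_A + 2ab·covariance of Q and A with a = 4, b = 0.6.
Independence gives covariance of Q and A = 0.
= 4²·4 + 0.6²·103.4 + 2·4·0.6·0
= 64 + 37.224 + 0 = 101.224.

σ²_D = 101.224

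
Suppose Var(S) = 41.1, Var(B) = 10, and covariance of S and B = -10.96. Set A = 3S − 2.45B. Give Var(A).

Var(A) = 591.037

Var(A) = a²·Var(S) + b²·Var(B) + 2ab·covariance of S and B with a = 3, b = -2.45.
= 3²·41.1 + (-2.45)²·10 + 2·3·(-2.45)·(-10.96)
= 369.9 + 60.025 + 161.112 = 591.037.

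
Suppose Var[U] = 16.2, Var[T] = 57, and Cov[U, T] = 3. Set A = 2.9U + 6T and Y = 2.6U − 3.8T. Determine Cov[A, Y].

By bilinearity, Cov[A, Y] = ac·Var[U] + bd·Var[T] + (ad+bc)·Cov[U, T], with a=2.9, b=6, c=2.6, d=-3.8.
ac·Var[U] = 2.9·2.6·16.2 = 122.148
bd·Var[T] = 6·(-3.8)·57 = -1299.6
(ad+bc)·Cov[U, T] = (4.58)·3 = 13.74
Cov[A, Y] = 122.148 + (-1299.6) + 13.74 = -1163.712.

Cov[A, Y] = -1163.712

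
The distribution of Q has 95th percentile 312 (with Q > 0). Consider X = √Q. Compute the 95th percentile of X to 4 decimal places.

95th percentile of X = 17.6635

√Q is increasing, so P_{95}(X) = g(P_{95}(Q)) ≈ 17.6635.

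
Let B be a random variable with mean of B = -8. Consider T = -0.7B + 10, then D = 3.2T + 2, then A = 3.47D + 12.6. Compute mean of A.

mean of T = (-0.7)·(-8) + 10 = 15.6.
mean of D = 3.2·15.6 + 2 = 51.92.
mean of A = 3.47·51.92 + 12.6 = 192.7624.

mean of A = 192.7624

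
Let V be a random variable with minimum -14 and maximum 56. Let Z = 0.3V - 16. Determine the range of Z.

Range of V = 56 − (-14) = 70.
Range(Z) = |a|·Range(V) = |0.3|·70 = 21.

Range(Z) = 21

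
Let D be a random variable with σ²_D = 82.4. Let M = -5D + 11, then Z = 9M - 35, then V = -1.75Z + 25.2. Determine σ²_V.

σ²_V = 511008.75

σ²_M = (-5)²·82.4 = 2060.
σ²_Z = 9²·2060 = 166860.
σ²_V = (-1.75)²·166860 = 511008.75.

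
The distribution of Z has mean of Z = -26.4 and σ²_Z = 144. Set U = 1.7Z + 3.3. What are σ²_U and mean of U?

U = 1.7Z + 3.3 is linear with a = 1.7, b = 3.3.
σ²_U = a²·σ²_Z = 1.7²·144 = 416.16 (the additive constant 3.3 does not affect variance).
mean of U = a·mean of Z + b = 1.7·(-26.4) + 3.3 = -41.58.

σ²_U = 416.16, mean of U = -41.58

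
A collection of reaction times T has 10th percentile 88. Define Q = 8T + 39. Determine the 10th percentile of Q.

Since a = 8 > 0 the transformation is increasing, so the 10th percentile of Q = a·(P_{10} of T) + b = 8·88 + 39 = 743.

10th percentile of Q = 743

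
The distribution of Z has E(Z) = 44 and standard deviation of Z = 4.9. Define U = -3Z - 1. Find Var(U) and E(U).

U = -3Z - 1 is linear with a = -3, b = -1.
Var(Z) = 4.9² = 24.01.
Var(U) = a²·Var(Z) = (-3)²·24.01 = 216.09 (the additive constant -1 does not affect variance).
E(U) = a·E(Z) + b = (-3)·44 + (-1) = -133.

Var(U) = 216.09, E(U) = -133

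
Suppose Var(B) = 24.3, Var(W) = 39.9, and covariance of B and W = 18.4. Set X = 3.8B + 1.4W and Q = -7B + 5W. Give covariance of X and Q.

covariance of X and Q = -197.8

By bilinearity, covariance of X and Q = ac·Var(B) + bd·Var(W) + (ad+bc)·covariance of B and W, with a=3.8, b=1.4, c=-7, d=5.
ac·Var(B) = 3.8·(-7)·24.3 = -646.38
bd·Var(W) = 1.4·5·39.9 = 279.3
(ad+bc)·covariance of B and W = (9.2)·18.4 = 169.28
covariance of X and Q = -646.38 + 279.3 + 169.28 = -197.8.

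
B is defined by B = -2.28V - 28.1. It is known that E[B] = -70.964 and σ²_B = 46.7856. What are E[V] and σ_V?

E[V] = 18.8, σ_V = 3

From B = -2.28V - 28.1: E[B] = a·E[V] + b, so E[V] = (E[B] − b)/a = (-70.964 − (-28.1))/(-2.28) = 18.8.
σ_B = √46.7856 = 6.84.
σ_B = |a|·σ_V, so σ_V = 6.84/|-2.28| = 3.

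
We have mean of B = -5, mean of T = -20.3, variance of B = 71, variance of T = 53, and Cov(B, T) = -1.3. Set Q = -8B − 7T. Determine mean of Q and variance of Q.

mean of Q = (-8)·mean of B + (-7)·mean of T = (-8)·(-5) + (-7)·(-20.3) = 182.1.
variance of Q = a²·variance of B + b²·variance of T + 2ab·Cov(B, T) with a = -8, b = -7.
= (-8)²·71 + (-7)²·53 + 2·(-8)·(-7)·(-1.3)
= 4544 + 2597 + (-145.6) = 6995.4.

mean of Q = 182.1, variance of Q = 6995.4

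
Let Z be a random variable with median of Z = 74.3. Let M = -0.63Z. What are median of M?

A linear map preserves order up to sign, so median of M = a·median of Z + b = (-0.63)·74.3 = -46.809.

median of M = -46.809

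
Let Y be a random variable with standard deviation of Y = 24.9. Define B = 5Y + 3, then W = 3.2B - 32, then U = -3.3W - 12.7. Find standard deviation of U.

standard deviation of B = |5|·24.9 = 124.5.
standard deviation of W = |3.2|·124.5 = 398.4.
standard deviation of U = |-3.3|·398.4 = 1314.72.

standard deviation of U = 1314.72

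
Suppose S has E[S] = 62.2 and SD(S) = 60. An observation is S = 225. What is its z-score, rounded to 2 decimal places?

z = 2.71

z = (S − E[S]) / SD(S) = (225 − 62.2) / 60 ≈ 2.71.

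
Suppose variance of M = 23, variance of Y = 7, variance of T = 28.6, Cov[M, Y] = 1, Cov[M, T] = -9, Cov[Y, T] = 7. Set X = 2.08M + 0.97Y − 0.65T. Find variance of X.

variance of X = 137.7212

variance of X = a²·variance of M + b²·variance of Y + c²·variance of T + 2ab·Cov[M, Y] + 2ac·Cov[M, T] + 2bc·Cov[Y, T], with a = 2.08, b = 0.97, c = -0.65.
= 99.5072 + 6.5863 + 12.0835 + 4.0352 + 24.336 + (-8.827)
= 137.7212.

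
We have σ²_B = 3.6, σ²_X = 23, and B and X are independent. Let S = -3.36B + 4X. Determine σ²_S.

σ²_S = 408.64256

σ²_S = a²·σ²_B + b²·σ²_X + 2ab·covariance of B and X with a = -3.36, b = 4.
Independence gives covariance of B and X = 0.
= (-3.36)²·3.6 + 4²·23 + 2·(-3.36)·4·0
= 40.64256 + 368 + 0 = 408.64256.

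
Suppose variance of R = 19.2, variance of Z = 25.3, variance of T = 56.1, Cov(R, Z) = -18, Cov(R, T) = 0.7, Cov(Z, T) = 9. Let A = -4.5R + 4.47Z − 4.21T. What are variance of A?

variance of A = 2300.56518

variance of A = a²·variance of R + b²·variance of Z + c²·variance of T + 2ab·Cov(R, Z) + 2ac·Cov(R, T) + 2bc·Cov(Z, T), with a = -4.5, b = 4.47, c = -4.21.
= 388.8 + 505.51677 + 994.32201 + 724.14 + 26.523 + (-338.7366)
= 2300.56518.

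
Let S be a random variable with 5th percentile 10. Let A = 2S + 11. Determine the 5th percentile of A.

Since a = 2 > 0 the transformation is increasing, so the 5th percentile of A = a·(P_{5} of S) + b = 2·10 + 11 = 31.

5th percentile of A = 31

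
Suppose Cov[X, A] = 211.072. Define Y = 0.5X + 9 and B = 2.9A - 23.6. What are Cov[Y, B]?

Cov[Y, B] = a·c·Cov[X, A] = 0.5·2.9·211.072 = 306.0544. Additive constants drop out.

Cov[Y, B] = 306.0544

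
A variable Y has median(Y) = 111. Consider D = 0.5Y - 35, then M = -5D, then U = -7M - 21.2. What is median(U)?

median(U) = 696.3

median(D) = 0.5·111 + (-35) = 20.5.
median(M) = (-5)·20.5 = -102.5.
median(U) = (-7)·(-102.5) + (-21.2) = 696.3.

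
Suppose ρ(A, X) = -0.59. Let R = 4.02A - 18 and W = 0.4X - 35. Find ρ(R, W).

Linear rescalings preserve correlation up to sign; here the slopes 4.02 and 0.4 have the same sign, so ρ(R, W) = ρ(A, X) = -0.59.

ρ(R, W) = -0.59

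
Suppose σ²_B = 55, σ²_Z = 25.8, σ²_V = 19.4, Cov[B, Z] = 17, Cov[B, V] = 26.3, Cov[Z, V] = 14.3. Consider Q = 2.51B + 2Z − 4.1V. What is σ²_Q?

σ²_Q = a²·σ²_B + b²·σ²_Z + c²·σ²_V + 2ab·Cov[B, Z] + 2ac·Cov[B, V] + 2bc·Cov[Z, V], with a = 2.51, b = 2, c = -4.1.
= 346.5055 + 103.2 + 326.114 + 170.68 + (-541.3066) + (-234.52)
= 170.6729.

σ²_Q = 170.6729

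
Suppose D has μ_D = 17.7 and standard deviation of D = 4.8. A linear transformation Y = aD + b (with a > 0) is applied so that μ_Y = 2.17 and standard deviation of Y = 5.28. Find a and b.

standard deviation of Y = a·standard deviation of D (a > 0), so a = 5.28/4.8 = 1.1.
μ_Y = a·μ_D + b, so b = 2.17 − 1.1·17.7 = -17.3.

a = 1.1, b = -17.3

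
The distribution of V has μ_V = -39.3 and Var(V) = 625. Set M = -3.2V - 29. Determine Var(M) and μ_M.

Var(M) = 6400, μ_M = 96.76

M = -3.2V - 29 is linear with a = -3.2, b = -29.
Var(M) = a²·Var(V) = (-3.2)²·625 = 6400 (the additive constant -29 does not affect variance).
μ_M = a·μ_V + b = (-3.2)·(-39.3) + (-29) = 96.76.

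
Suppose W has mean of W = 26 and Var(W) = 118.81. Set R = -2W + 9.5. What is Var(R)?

Var(R) = 475.24

R = -2W + 9.5 is linear with a = -2, b = 9.5.
Var(R) = a²·Var(W) = (-2)²·118.81 = 475.24 (the additive constant 9.5 does not affect variance).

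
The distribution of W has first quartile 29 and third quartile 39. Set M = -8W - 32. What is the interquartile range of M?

IQR of W = Q3 − Q1 = 39 − 29 = 10.
Under M = aW + b, IQR(M) = |a|·IQR(W) = |-8|·10 = 80 (shifts cancel; spread scales by |a|).

IQR(M) = 80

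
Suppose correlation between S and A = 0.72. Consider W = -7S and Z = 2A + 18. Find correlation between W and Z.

correlation between W and Z = -0.72

Linear rescalings preserve |correlation|; the slopes -7 and 2 have opposite signs, so the correlation flips sign: correlation between W and Z = −correlation between S and A = -0.72.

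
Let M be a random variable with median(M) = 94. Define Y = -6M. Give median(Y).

median(Y) = -564

A linear map preserves order up to sign, so median(Y) = a·median(M) + b = (-6)·94 = -564.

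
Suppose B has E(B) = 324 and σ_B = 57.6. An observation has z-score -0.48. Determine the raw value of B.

B = 296.352

B = E(B) + z·σ_B = 324 + (-0.48)·57.6 = 296.352.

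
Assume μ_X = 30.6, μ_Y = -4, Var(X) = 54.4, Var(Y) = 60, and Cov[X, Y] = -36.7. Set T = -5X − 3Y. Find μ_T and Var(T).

μ_T = (-5)·μ_X + (-3)·μ_Y = (-5)·30.6 + (-3)·(-4) = -141.
Var(T) = a²·Var(X) + b²·Var(Y) + 2ab·Cov[X, Y] with a = -5, b = -3.
= (-5)²·54.4 + (-3)²·60 + 2·(-5)·(-3)·(-36.7)
= 1360 + 540 + (-1101) = 799.

μ_T = -141, Var(T) = 799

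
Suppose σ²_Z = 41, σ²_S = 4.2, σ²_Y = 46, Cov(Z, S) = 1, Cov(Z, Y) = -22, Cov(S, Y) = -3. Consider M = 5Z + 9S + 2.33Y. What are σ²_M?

σ²_M = 1066.5094

σ²_M = a²·σ²_Z + b²·σ²_S + c²·σ²_Y + 2ab·Cov(Z, S) + 2ac·Cov(Z, Y) + 2bc·Cov(S, Y), with a = 5, b = 9, c = 2.33.
= 1025 + 340.2 + 249.7294 + 90 + (-512.6) + (-125.82)
= 1066.5094.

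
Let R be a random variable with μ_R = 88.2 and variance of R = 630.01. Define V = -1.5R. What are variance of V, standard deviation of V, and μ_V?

variance of V = 1417.5225, standard deviation of V = 37.65, μ_V = -132.3

V = -1.5R is linear with a = -1.5, b = 0.
variance of V = a²·variance of R = (-1.5)²·630.01 = 1417.5225.
standard deviation of R = √630.01 = 25.1.
standard deviation of V = |a|·standard deviation of R = |-1.5|·25.1 = 37.65.
μ_V = a·μ_R + b = (-1.5)·88.2 = -132.3.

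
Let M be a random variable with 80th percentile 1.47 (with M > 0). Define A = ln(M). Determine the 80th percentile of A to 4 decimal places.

ln(M) is increasing, so P_{80}(A) = g(P_{80}(M)) ≈ 0.3853.

80th percentile of A = 0.3853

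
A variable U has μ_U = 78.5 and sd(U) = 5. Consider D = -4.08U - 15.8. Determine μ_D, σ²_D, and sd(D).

μ_D = -336.08, σ²_D = 416.16, sd(D) = 20.4

D = -4.08U - 15.8 is linear with a = -4.08, b = -15.8.
μ_D = a·μ_U + b = (-4.08)·78.5 + (-15.8) = -336.08.
σ²_U = 5² = 25.
σ²_D = a²·σ²_U = (-4.08)²·25 = 416.16 (the additive constant -15.8 does not affect variance).
sd(D) = |a|·sd(U) = |-4.08|·5 = 20.4.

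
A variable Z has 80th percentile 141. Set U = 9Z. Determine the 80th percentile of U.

80th percentile of U = 1269

Since a = 9 > 0 the transformation is increasing, so the 80th percentile of U = a·(P_{80} of Z) + b = 9·141 = 1269.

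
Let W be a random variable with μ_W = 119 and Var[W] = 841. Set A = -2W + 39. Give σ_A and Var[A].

A = -2W + 39 is linear with a = -2, b = 39.
σ_W = √841 = 29.
σ_A = |a|·σ_W = |-2|·29 = 58.
Var[A] = a²·Var[W] = (-2)²·841 = 3364 (the additive constant 39 does not affect variance).

σ_A = 58, Var[A] = 3364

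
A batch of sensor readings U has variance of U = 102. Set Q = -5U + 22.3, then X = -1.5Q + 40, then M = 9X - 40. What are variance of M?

variance of Q = (-5)²·102 = 2550.
variance of X = (-1.5)²·2550 = 5737.5.
variance of M = 9²·5737.5 = 464737.5.

variance of M = 464737.5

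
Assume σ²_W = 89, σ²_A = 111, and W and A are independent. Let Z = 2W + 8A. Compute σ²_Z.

σ²_Z = a²·σ²_W + b²·σ²_A + 2ab·covariance of W and A with a = 2, b = 8.
Independence gives covariance of W and A = 0.
= 2²·89 + 8²·111 + 2·2·8·0
= 356 + 7104 + 0 = 7460.

σ²_Z = 7460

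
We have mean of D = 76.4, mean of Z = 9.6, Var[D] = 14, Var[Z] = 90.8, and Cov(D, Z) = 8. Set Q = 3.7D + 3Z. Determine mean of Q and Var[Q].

mean of Q = 311.48, Var[Q] = 1186.46

mean of Q = 3.7·mean of D + 3·mean of Z = 3.7·76.4 + 3·9.6 = 311.48.
Var[Q] = a²·Var[D] + b²·Var[Z] + 2ab·Cov(D, Z) with a = 3.7, b = 3.
= 3.7²·14 + 3²·90.8 + 2·3.7·3·8
= 191.66 + 817.2 + 177.6 = 1186.46.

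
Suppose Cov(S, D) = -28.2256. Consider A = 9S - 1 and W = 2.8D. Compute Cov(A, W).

Cov(A, W) = a·c·Cov(S, D) = 9·2.8·(-28.2256) = -711.28512. Additive constants drop out.

Cov(A, W) = -711.28512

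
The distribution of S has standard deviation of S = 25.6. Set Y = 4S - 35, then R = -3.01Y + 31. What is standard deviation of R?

standard deviation of R = 308.224

standard deviation of Y = |4|·25.6 = 102.4.
standard deviation of R = |-3.01|·102.4 = 308.224.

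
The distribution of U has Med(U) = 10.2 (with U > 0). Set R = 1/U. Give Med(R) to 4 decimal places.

1/U is monotone on this domain, so Med(R) = 1/(10.2) ≈ 0.098.

Med(R) = 0.098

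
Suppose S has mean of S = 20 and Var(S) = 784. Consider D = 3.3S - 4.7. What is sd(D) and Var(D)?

D = 3.3S - 4.7 is linear with a = 3.3, b = -4.7.
sd(S) = √784 = 28.
sd(D) = |a|·sd(S) = |3.3|·28 = 92.4.
Var(D) = a²·Var(S) = 3.3²·784 = 8537.76 (the additive constant -4.7 does not affect variance).

sd(D) = 92.4, Var(D) = 8537.76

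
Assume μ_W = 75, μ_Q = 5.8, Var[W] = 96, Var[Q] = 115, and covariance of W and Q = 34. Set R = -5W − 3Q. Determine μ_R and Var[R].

μ_R = -392.4, Var[R] = 4455

μ_R = (-5)·μ_W + (-3)·μ_Q = (-5)·75 + (-3)·5.8 = -392.4.
Var[R] = a²·Var[W] + b²·Var[Q] + 2ab·covariance of W and Q with a = -5, b = -3.
= (-5)²·96 + (-3)²·115 + 2·(-5)·(-3)·34
= 2400 + 1035 + 1020 = 4455.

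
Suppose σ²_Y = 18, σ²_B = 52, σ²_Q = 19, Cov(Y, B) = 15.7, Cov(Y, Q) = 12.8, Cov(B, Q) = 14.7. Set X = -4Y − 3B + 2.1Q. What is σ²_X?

σ²_X = a²·σ²_Y + b²·σ²_B + c²·σ²_Q + 2ab·Cov(Y, B) + 2ac·Cov(Y, Q) + 2bc·Cov(B, Q), with a = -4, b = -3, c = 2.1.
= 288 + 468 + 83.79 + 376.8 + (-215.04) + (-185.22)
= 816.33.

σ²_X = 816.33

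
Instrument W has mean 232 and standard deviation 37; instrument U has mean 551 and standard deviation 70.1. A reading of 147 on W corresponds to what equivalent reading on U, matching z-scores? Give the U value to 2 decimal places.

z = (147 − 232)/37 ≈ -2.2973.
U = 551 + z·70.1 = 551 + (147 − 232)·70.1/37 ≈ 389.96.

U = 389.96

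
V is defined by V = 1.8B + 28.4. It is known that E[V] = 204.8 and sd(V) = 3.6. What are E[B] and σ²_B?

E[B] = 98, σ²_B = 4

From V = 1.8B + 28.4: E[V] = a·E[B] + b, so E[B] = (E[V] − b)/a = (204.8 − 28.4)/1.8 = 98.
σ²_V = 3.6² = 12.96.
σ²_V = a²·σ²_B, so σ²_B = 12.96/1.8² = 4.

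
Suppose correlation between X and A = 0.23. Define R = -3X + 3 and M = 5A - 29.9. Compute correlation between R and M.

Linear rescalings preserve |correlation|; the slopes -3 and 5 have opposite signs, so the correlation flips sign: correlation between R and M = −correlation between X and A = -0.23.

correlation between R and M = -0.23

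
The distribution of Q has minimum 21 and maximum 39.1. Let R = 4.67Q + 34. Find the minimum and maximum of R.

min(R) = 132.07, max(R) = 216.597

a = 4.67 > 0, so min(R) = a·min(Q)+b = 4.67·21 + 34 = 132.07 and max(R) = 4.67·39.1 + 34 = 216.597.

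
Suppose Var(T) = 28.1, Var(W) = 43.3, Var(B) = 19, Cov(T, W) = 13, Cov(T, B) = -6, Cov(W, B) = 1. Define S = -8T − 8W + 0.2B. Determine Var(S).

Var(S) = 6250.36

Var(S) = a²·Var(T) + b²·Var(W) + c²·Var(B) + 2ab·Cov(T, W) + 2ac·Cov(T, B) + 2bc·Cov(W, B), with a = -8, b = -8, c = 0.2.
= 1798.4 + 2771.2 + 0.76 + 1664 + 19.2 + (-3.2)
= 6250.36.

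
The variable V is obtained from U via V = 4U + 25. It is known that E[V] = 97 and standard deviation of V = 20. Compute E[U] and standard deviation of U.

From V = 4U + 25: E[V] = a·E[U] + b, so E[U] = (E[V] − b)/a = (97 − 25)/4 = 18.
standard deviation of V = |a|·standard deviation of U, so standard deviation of U = 20/|4| = 5.

E[U] = 18, standard deviation of U = 5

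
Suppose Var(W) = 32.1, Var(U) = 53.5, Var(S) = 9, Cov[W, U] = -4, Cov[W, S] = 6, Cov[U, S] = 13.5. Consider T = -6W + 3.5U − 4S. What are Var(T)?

Var(T) = 2032.975

Var(T) = a²·Var(W) + b²·Var(U) + c²·Var(S) + 2ab·Cov[W, U] + 2ac·Cov[W, S] + 2bc·Cov[U, S], with a = -6, b = 3.5, c = -4.
= 1155.6 + 655.375 + 144 + 168 + 288 + (-378)
= 2032.975.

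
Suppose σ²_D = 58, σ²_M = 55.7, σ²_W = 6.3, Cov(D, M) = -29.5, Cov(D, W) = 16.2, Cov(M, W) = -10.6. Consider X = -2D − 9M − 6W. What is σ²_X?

σ²_X = a²·σ²_D + b²·σ²_M + c²·σ²_W + 2ab·Cov(D, M) + 2ac·Cov(D, W) + 2bc·Cov(M, W), with a = -2, b = -9, c = -6.
= 232 + 4511.7 + 226.8 + (-1062) + 388.8 + (-1144.8)
= 3152.5.

σ²_X = 3152.5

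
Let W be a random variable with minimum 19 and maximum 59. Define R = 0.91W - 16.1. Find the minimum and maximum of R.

a = 0.91 > 0, so min(R) = a·min(W)+b = 0.91·19 + (-16.1) = 1.19 and max(R) = 0.91·59 + (-16.1) = 37.59.

min(R) = 1.19, max(R) = 37.59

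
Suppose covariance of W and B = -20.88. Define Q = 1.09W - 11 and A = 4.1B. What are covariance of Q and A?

covariance of Q and A = -93.31272

covariance of Q and A = a·c·covariance of W and B = 1.09·4.1·(-20.88) = -93.31272. Additive constants drop out.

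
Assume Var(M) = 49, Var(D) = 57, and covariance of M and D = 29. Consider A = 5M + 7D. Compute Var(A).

Var(A) = a²·Var(M) + b²·Var(D) + 2ab·covariance of M and D with a = 5, b = 7.
= 5²·49 + 7²·57 + 2·5·7·29
= 1225 + 2793 + 2030 = 6048.

Var(A) = 6048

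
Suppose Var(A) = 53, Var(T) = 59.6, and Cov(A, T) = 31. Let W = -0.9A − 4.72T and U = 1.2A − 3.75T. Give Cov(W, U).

By bilinearity, Cov(W, U) = ac·Var(A) + bd·Var(T) + (ad+bc)·Cov(A, T), with a=-0.9, b=-4.72, c=1.2, d=-3.75.
ac·Var(A) = (-0.9)·1.2·53 = -57.24
bd·Var(T) = (-4.72)·(-3.75)·59.6 = 1054.92
(ad+bc)·Cov(A, T) = (-2.289)·31 = -70.959
Cov(W, U) = -57.24 + 1054.92 + (-70.959) = 926.721.

Cov(W, U) = 926.721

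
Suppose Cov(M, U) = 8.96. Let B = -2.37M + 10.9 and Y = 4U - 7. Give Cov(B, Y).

Cov(B, Y) = a·c·Cov(M, U) = (-2.37)·4·8.96 = -84.9408. Additive constants drop out.

Cov(B, Y) = -84.9408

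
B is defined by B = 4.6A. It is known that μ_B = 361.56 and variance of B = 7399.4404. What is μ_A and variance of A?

From B = 4.6A: μ_B = a·μ_A + b, so μ_A = (μ_B − b)/a = (361.56 − 0)/4.6 = 78.6.
variance of B = a²·variance of A, so variance of A = 7399.4404/4.6² = 349.69.

μ_A = 78.6, variance of A = 349.69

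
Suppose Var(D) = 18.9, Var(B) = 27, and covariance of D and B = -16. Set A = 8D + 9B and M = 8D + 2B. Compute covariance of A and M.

covariance of A and M = 287.6

By bilinearity, covariance of A and M = ac·Var(D) + bd·Var(B) + (ad+bc)·covariance of D and B, with a=8, b=9, c=8, d=2.
ac·Var(D) = 8·8·18.9 = 1209.6
bd·Var(B) = 9·2·27 = 486
(ad+bc)·covariance of D and B = (88)·(-16) = -1408
covariance of A and M = 1209.6 + 486 + (-1408) = 287.6.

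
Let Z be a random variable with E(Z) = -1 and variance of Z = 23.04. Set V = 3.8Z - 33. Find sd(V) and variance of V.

sd(V) = 18.24, variance of V = 332.6976

V = 3.8Z - 33 is linear with a = 3.8, b = -33.
sd(Z) = √23.04 = 4.8.
sd(V) = |a|·sd(Z) = |3.8|·4.8 = 18.24.
variance of V = a²·variance of Z = 3.8²·23.04 = 332.6976 (the additive constant -33 does not affect variance).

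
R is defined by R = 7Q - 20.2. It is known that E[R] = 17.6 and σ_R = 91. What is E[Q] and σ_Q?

E[Q] = 5.4, σ_Q = 13

From R = 7Q - 20.2: E[R] = a·E[Q] + b, so E[Q] = (E[R] − b)/a = (17.6 − (-20.2))/7 = 5.4.
σ_R = |a|·σ_Q, so σ_Q = 91/|7| = 13.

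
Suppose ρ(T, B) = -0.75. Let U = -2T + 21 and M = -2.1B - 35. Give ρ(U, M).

ρ(U, M) = -0.75

Linear rescalings preserve correlation up to sign; here the slopes -2 and -2.1 have the same sign, so ρ(U, M) = ρ(T, B) = -0.75.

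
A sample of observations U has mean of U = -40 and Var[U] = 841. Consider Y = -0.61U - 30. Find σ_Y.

Y = -0.61U - 30 is linear with a = -0.61, b = -30.
σ_U = √841 = 29.
σ_Y = |a|·σ_U = |-0.61|·29 = 17.69.

σ_Y = 17.69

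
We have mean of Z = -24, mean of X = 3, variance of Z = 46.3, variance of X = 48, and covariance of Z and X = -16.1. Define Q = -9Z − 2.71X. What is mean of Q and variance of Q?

mean of Q = (-9)·mean of Z + (-2.71)·mean of X = (-9)·(-24) + (-2.71)·3 = 207.87.
variance of Q = a²·variance of Z + b²·variance of X + 2ab·covariance of Z and X with a = -9, b = -2.71.
= (-9)²·46.3 + (-2.71)²·48 + 2·(-9)·(-2.71)·(-16.1)
= 3750.3 + 352.5168 + (-785.358) = 3317.4588.

mean of Q = 207.87, variance of Q = 3317.4588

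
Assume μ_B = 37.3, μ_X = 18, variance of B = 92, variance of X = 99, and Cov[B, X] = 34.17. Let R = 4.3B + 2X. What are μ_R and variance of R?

μ_R = 196.39, variance of R = 2684.804

μ_R = 4.3·μ_B + 2·μ_X = 4.3·37.3 + 2·18 = 196.39.
variance of R = a²·variance of B + b²·variance of X + 2ab·Cov[B, X] with a = 4.3, b = 2.
= 4.3²·92 + 2²·99 + 2·4.3·2·34.17
= 1701.08 + 396 + 587.724 = 2684.804.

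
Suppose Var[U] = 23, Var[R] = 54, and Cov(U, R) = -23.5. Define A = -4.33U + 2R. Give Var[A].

Var[A] = a²·Var[U] + b²·Var[R] + 2ab·Cov(U, R) with a = -4.33, b = 2.
= (-4.33)²·23 + 2²·54 + 2·(-4.33)·2·(-23.5)
= 431.2247 + 216 + 407.02 = 1054.2447.

Var[A] = 1054.2447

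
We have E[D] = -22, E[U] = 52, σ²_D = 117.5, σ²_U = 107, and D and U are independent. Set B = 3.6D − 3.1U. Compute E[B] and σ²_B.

E[B] = 3.6·E[D] + (-3.1)·E[U] = 3.6·(-22) + (-3.1)·52 = -240.4.
σ²_B = a²·σ²_D + b²·σ²_U + 2ab·Cov[D, U] with a = 3.6, b = -3.1.
Independence gives Cov[D, U] = 0.
= 3.6²·117.5 + (-3.1)²·107 + 2·3.6·(-3.1)·0
= 1522.8 + 1028.27 + 0 = 2551.07.

E[B] = -240.4, σ²_B = 2551.07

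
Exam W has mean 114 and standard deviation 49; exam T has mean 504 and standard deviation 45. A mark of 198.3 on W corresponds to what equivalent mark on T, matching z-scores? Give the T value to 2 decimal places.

T = 581.42

z = (198.3 − 114)/49 ≈ 1.7204.
T = 504 + z·45 = 504 + (198.3 − 114)·45/49 ≈ 581.42.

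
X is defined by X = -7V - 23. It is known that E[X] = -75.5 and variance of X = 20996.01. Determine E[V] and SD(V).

E[V] = 7.5, SD(V) = 20.7

From X = -7V - 23: E[X] = a·E[V] + b, so E[V] = (E[X] − b)/a = (-75.5 − (-23))/(-7) = 7.5.
SD(X) = √20996.01 = 144.9.
SD(X) = |a|·SD(V), so SD(V) = 144.9/|-7| = 20.7.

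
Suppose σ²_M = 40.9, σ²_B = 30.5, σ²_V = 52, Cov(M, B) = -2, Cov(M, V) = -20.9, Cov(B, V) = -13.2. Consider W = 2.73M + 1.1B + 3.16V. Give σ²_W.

σ²_W = a²·σ²_M + b²·σ²_B + c²·σ²_V + 2ab·Cov(M, B) + 2ac·Cov(M, V) + 2bc·Cov(B, V), with a = 2.73, b = 1.1, c = 3.16.
= 304.82361 + 36.905 + 519.2512 + (-12.012) + (-360.60024) + (-91.7664)
= 396.60117.

σ²_W = 396.60117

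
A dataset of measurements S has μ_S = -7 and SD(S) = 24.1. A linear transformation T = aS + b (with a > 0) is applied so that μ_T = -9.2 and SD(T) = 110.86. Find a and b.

a = 4.6, b = 23

SD(T) = a·SD(S) (a > 0), so a = 110.86/24.1 = 4.6.
μ_T = a·μ_S + b, so b = -9.2 − 4.6·(-7) = 23.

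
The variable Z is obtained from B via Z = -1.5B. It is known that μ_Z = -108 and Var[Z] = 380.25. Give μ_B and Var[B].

μ_B = 72, Var[B] = 169

From Z = -1.5B: μ_Z = a·μ_B + b, so μ_B = (μ_Z − b)/a = (-108 − 0)/(-1.5) = 72.
Var[Z] = a²·Var[B], so Var[B] = 380.25/(-1.5)² = 169.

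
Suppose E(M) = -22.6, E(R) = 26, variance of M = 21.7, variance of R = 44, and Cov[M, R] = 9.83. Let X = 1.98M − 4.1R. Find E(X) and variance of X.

E(X) = 1.98·E(M) + (-4.1)·E(R) = 1.98·(-22.6) + (-4.1)·26 = -151.348.
variance of X = a²·variance of M + b²·variance of R + 2ab·Cov[M, R] with a = 1.98, b = -4.1.
= 1.98²·21.7 + (-4.1)²·44 + 2·1.98·(-4.1)·9.83
= 85.07268 + 739.64 + (-159.59988) = 665.1128.

E(X) = -151.348, variance of X = 665.1128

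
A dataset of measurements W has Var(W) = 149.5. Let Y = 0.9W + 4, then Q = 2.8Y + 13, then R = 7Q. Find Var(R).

Var(R) = 46519.8552

Var(Y) = 0.9²·149.5 = 121.095.
Var(Q) = 2.8²·121.095 = 949.3848.
Var(R) = 7²·949.3848 = 46519.8552.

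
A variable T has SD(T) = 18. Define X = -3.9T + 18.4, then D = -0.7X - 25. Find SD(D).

SD(X) = |-3.9|·18 = 70.2.
SD(D) = |-0.7|·70.2 = 49.14.

SD(D) = 49.14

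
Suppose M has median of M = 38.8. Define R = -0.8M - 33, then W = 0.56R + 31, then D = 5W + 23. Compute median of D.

median of R = (-0.8)·38.8 + (-33) = -64.04.
median of W = 0.56·(-64.04) + 31 = -4.8624.
median of D = 5·(-4.8624) + 23 = -1.312.

median of D = -1.312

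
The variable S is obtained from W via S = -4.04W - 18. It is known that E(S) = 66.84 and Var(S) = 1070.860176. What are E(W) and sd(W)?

From S = -4.04W - 18: E(S) = a·E(W) + b, so E(W) = (E(S) − b)/a = (66.84 − (-18))/(-4.04) = -21.
sd(S) = √1070.860176 = 32.724.
sd(S) = |a|·sd(W), so sd(W) = 32.724/|-4.04| = 8.1.

E(W) = -21, sd(W) = 8.1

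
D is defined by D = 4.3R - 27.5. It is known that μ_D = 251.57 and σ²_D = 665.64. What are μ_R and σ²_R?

From D = 4.3R - 27.5: μ_D = a·μ_R + b, so μ_R = (μ_D − b)/a = (251.57 − (-27.5))/4.3 = 64.9.
σ²_D = a²·σ²_R, so σ²_R = 665.64/4.3² = 36.

μ_R = 64.9, σ²_R = 36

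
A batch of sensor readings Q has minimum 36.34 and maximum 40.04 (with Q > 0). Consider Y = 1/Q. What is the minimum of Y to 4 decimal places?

min(Y) = 0.025

1/Q is decreasing on this domain, so min(Y) comes from max(Q) = 40.04: min(Y) = 1/(40.04) ≈ 0.025.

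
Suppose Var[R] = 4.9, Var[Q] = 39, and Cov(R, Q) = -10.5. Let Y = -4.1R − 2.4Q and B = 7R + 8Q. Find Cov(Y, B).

By bilinearity, Cov(Y, B) = ac·Var[R] + bd·Var[Q] + (ad+bc)·Cov(R, Q), with a=-4.1, b=-2.4, c=7, d=8.
ac·Var[R] = (-4.1)·7·4.9 = -140.63
bd·Var[Q] = (-2.4)·8·39 = -748.8
(ad+bc)·Cov(R, Q) = (-49.6)·(-10.5) = 520.8
Cov(Y, B) = -140.63 + (-748.8) + 520.8 = -368.63.

Cov(Y, B) = -368.63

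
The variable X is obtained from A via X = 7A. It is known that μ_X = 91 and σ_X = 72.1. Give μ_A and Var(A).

From X = 7A: μ_X = a·μ_A + b, so μ_A = (μ_X − b)/a = (91 − 0)/7 = 13.
Var(X) = 72.1² = 5198.41.
Var(X) = a²·Var(A), so Var(A) = 5198.41/7² = 106.09.

μ_A = 13, Var(A) = 106.09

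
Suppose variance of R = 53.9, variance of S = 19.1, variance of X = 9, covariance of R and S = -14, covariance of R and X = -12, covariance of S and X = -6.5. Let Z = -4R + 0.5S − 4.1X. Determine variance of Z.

variance of Z = a²·variance of R + b²·variance of S + c²·variance of X + 2ab·covariance of R and S + 2ac·covariance of R and X + 2bc·covariance of S and X, with a = -4, b = 0.5, c = -4.1.
= 862.4 + 4.775 + 151.29 + 56 + (-393.6) + 26.65
= 707.515.

variance of Z = 707.515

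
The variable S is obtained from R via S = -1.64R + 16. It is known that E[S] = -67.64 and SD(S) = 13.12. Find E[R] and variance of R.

From S = -1.64R + 16: E[S] = a·E[R] + b, so E[R] = (E[S] − b)/a = (-67.64 − 16)/(-1.64) = 51.
variance of S = 13.12² = 172.1344.
variance of S = a²·variance of R, so variance of R = 172.1344/(-1.64)² = 64.

E[R] = 51, variance of R = 64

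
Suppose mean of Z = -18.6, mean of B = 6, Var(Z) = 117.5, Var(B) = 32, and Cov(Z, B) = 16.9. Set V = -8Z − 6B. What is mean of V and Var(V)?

mean of V = 112.8, Var(V) = 10294.4

mean of V = (-8)·mean of Z + (-6)·mean of B = (-8)·(-18.6) + (-6)·6 = 112.8.
Var(V) = a²·Var(Z) + b²·Var(B) + 2ab·Cov(Z, B) with a = -8, b = -6.
= (-8)²·117.5 + (-6)²·32 + 2·(-8)·(-6)·16.9
= 7520 + 1152 + 1622.4 = 10294.4.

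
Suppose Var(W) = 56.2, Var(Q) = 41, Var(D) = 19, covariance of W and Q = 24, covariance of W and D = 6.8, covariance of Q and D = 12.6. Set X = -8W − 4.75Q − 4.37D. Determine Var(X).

Var(X) = 7707.2486

Var(X) = a²·Var(W) + b²·Var(Q) + c²·Var(D) + 2ab·covariance of W and Q + 2ac·covariance of W and D + 2bc·covariance of Q and D, with a = -8, b = -4.75, c = -4.37.
= 3596.8 + 925.0625 + 362.8411 + 1824 + 475.456 + 523.089
= 7707.2486.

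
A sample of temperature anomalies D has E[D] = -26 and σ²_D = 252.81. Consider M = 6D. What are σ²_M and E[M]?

σ²_M = 9101.16, E[M] = -156

M = 6D is linear with a = 6, b = 0.
σ²_M = a²·σ²_D = 6²·252.81 = 9101.16.
E[M] = a·E[D] + b = 6·(-26) = -156.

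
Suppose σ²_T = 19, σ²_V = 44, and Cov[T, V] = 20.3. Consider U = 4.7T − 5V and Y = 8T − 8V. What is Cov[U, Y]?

Cov[U, Y] = 899.12

By bilinearity, Cov[U, Y] = ac·σ²_T + bd·σ²_V + (ad+bc)·Cov[T, V], with a=4.7, b=-5, c=8, d=-8.
ac·σ²_T = 4.7·8·19 = 714.4
bd·σ²_V = (-5)·(-8)·44 = 1760
(ad+bc)·Cov[T, V] = (-77.6)·20.3 = -1575.28
Cov[U, Y] = 714.4 + 1760 + (-1575.28) = 899.12.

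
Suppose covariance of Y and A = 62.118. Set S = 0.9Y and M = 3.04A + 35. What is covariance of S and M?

covariance of S and M = 169.954848

covariance of S and M = a·c·covariance of Y and A = 0.9·3.04·62.118 = 169.954848. Additive constants drop out.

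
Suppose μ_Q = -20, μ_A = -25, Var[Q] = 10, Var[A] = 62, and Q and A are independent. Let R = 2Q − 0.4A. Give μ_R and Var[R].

μ_R = 2·μ_Q + (-0.4)·μ_A = 2·(-20) + (-0.4)·(-25) = -30.
Var[R] = a²·Var[Q] + b²·Var[A] + 2ab·Cov(Q, A) with a = 2, b = -0.4.
Independence gives Cov(Q, A) = 0.
= 2²·10 + (-0.4)²·62 + 2·2·(-0.4)·0
= 40 + 9.92 + 0 = 49.92.

μ_R = -30, Var[R] = 49.92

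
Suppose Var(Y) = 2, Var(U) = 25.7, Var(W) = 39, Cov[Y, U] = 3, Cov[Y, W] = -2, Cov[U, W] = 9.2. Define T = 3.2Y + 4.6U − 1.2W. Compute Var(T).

Var(T) = a²·Var(Y) + b²·Var(U) + c²·Var(W) + 2ab·Cov[Y, U] + 2ac·Cov[Y, W] + 2bc·Cov[U, W], with a = 3.2, b = 4.6, c = -1.2.
= 20.48 + 543.812 + 56.16 + 88.32 + 15.36 + (-101.568)
= 622.564.

Var(T) = 622.564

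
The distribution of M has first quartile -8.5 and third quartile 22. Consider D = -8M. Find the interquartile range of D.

IQR(D) = 244

IQR of M = Q3 − Q1 = 22 − (-8.5) = 30.5.
Under D = aM + b, IQR(D) = |a|·IQR(M) = |-8|·30.5 = 244 (shifts cancel; spread scales by |a|).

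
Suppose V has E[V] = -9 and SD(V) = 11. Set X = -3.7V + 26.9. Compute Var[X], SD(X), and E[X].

X = -3.7V + 26.9 is linear with a = -3.7, b = 26.9.
Var[V] = 11² = 121.
Var[X] = a²·Var[V] = (-3.7)²·121 = 1656.49 (the additive constant 26.9 does not affect variance).
SD(X) = |a|·SD(V) = |-3.7|·11 = 40.7.
E[X] = a·E[V] + b = (-3.7)·(-9) + 26.9 = 60.2.

Var[X] = 1656.49, SD(X) = 40.7, E[X] = 60.2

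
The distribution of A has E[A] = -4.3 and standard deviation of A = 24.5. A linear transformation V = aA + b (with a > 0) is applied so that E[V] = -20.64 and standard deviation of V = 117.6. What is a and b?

a = 4.8, b = 0

standard deviation of V = a·standard deviation of A (a > 0), so a = 117.6/24.5 = 4.8.
E[V] = a·E[A] + b, so b = -20.64 − 4.8·(-4.3) = 0.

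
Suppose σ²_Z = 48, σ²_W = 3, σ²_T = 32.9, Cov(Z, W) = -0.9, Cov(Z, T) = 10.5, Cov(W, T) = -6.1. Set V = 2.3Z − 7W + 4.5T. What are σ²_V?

σ²_V = a²·σ²_Z + b²·σ²_W + c²·σ²_T + 2ab·Cov(Z, W) + 2ac·Cov(Z, T) + 2bc·Cov(W, T), with a = 2.3, b = -7, c = 4.5.
= 253.92 + 147 + 666.225 + 28.98 + 217.35 + 384.3
= 1697.775.

σ²_V = 1697.775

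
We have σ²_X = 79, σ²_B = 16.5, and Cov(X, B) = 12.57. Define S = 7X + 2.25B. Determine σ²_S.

σ²_S = a²·σ²_X + b²·σ²_B + 2ab·Cov(X, B) with a = 7, b = 2.25.
= 7²·79 + 2.25²·16.5 + 2·7·2.25·12.57
= 3871 + 83.53125 + 395.955 = 4350.48625.

σ²_S = 4350.48625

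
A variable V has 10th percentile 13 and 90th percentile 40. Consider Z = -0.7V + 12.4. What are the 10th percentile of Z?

10th percentile of Z = -15.6

Since a = -0.7 < 0 the transformation is decreasing, reversing order: the 10th percentile of Z corresponds to the 90th percentile of V.
So P_{10}(Z) = a·P_{90}(V) + b = (-0.7)·40 + 12.4 = -15.6.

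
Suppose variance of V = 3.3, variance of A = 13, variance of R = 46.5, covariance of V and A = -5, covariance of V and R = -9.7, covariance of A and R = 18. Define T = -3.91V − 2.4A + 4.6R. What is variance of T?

variance of T = 966.91913

variance of T = a²·variance of V + b²·variance of A + c²·variance of R + 2ab·covariance of V and A + 2ac·covariance of V and R + 2bc·covariance of A and R, with a = -3.91, b = -2.4, c = 4.6.
= 50.45073 + 74.88 + 983.94 + (-93.84) + 348.9284 + (-397.44)
= 966.91913.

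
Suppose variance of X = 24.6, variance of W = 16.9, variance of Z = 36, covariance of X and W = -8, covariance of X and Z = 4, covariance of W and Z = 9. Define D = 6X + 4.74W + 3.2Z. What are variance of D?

variance of D = a²·variance of X + b²·variance of W + c²·variance of Z + 2ab·covariance of X and W + 2ac·covariance of X and Z + 2bc·covariance of W and Z, with a = 6, b = 4.74, c = 3.2.
= 885.6 + 379.70244 + 368.64 + (-455.04) + 153.6 + 273.024
= 1605.52644.

variance of D = 1605.52644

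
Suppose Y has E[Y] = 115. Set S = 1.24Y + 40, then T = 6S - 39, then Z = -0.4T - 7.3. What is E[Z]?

E[S] = 1.24·115 + 40 = 182.6.
E[T] = 6·182.6 + (-39) = 1056.6.
E[Z] = (-0.4)·1056.6 + (-7.3) = -429.94.

E[Z] = -429.94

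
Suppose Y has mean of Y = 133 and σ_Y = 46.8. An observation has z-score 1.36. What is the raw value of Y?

Y = 196.648

Y = mean of Y + z·σ_Y = 133 + 1.36·46.8 = 196.648.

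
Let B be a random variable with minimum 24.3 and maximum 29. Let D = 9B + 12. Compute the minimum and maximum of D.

min(D) = 230.7, max(D) = 273

a = 9 > 0, so min(D) = a·min(B)+b = 9·24.3 + 12 = 230.7 and max(D) = 9·29 + 12 = 273.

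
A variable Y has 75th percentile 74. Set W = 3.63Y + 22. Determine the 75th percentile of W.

75th percentile of W = 290.62

Since a = 3.63 > 0 the transformation is increasing, so the 75th percentile of W = a·(P_{75} of Y) + b = 3.63·74 + 22 = 290.62.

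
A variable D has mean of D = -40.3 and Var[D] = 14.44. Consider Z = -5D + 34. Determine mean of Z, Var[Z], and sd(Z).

Z = -5D + 34 is linear with a = -5, b = 34.
mean of Z = a·mean of D + b = (-5)·(-40.3) + 34 = 235.5.
Var[Z] = a²·Var[D] = (-5)²·14.44 = 361 (the additive constant 34 does not affect variance).
sd(D) = √14.44 = 3.8.
sd(Z) = |a|·sd(D) = |-5|·3.8 = 19.

mean of Z = 235.5, Var[Z] = 361, sd(Z) = 19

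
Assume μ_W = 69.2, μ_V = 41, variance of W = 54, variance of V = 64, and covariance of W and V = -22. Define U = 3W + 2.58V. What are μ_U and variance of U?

μ_U = 313.38, variance of U = 571.4496

μ_U = 3·μ_W + 2.58·μ_V = 3·69.2 + 2.58·41 = 313.38.
variance of U = a²·variance of W + b²·variance of V + 2ab·covariance of W and V with a = 3, b = 2.58.
= 3²·54 + 2.58²·64 + 2·3·2.58·(-22)
= 486 + 426.0096 + (-340.56) = 571.4496.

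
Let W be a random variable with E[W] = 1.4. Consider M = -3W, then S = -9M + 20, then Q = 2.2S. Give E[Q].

E[Q] = 127.16

E[M] = (-3)·1.4 = -4.2.
E[S] = (-9)·(-4.2) + 20 = 57.8.
E[Q] = 2.2·57.8 = 127.16.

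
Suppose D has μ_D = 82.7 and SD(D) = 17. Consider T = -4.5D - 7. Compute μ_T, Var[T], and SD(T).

T = -4.5D - 7 is linear with a = -4.5, b = -7.
μ_T = a·μ_D + b = (-4.5)·82.7 + (-7) = -379.15.
Var[D] = 17² = 289.
Var[T] = a²·Var[D] = (-4.5)²·289 = 5852.25 (the additive constant -7 does not affect variance).
SD(T) = |a|·SD(D) = |-4.5|·17 = 76.5.

μ_T = -379.15, Var[T] = 5852.25, SD(T) = 76.5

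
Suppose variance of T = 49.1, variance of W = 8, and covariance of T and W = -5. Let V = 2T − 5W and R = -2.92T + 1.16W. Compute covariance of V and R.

covariance of V and R = -417.744

By bilinearity, covariance of V and R = ac·variance of T + bd·variance of W + (ad+bc)·covariance of T and W, with a=2, b=-5, c=-2.92, d=1.16.
ac·variance of T = 2·(-2.92)·49.1 = -286.744
bd·variance of W = (-5)·1.16·8 = -46.4
(ad+bc)·covariance of T and W = (16.92)·(-5) = -84.6
covariance of V and R = -286.744 + (-46.4) + (-84.6) = -417.744.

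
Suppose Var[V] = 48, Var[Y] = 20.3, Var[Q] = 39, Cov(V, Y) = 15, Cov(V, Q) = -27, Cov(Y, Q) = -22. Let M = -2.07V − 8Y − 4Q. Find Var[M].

Var[M] = a²·Var[V] + b²·Var[Y] + c²·Var[Q] + 2ab·Cov(V, Y) + 2ac·Cov(V, Q) + 2bc·Cov(Y, Q), with a = -2.07, b = -8, c = -4.
= 205.6752 + 1299.2 + 624 + 496.8 + (-447.12) + (-1408)
= 770.5552.

Var[M] = 770.5552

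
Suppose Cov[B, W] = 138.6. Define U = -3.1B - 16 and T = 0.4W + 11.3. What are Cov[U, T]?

Cov[U, T] = -171.864

Cov[U, T] = a·c·Cov[B, W] = (-3.1)·0.4·138.6 = -171.864. Additive constants drop out.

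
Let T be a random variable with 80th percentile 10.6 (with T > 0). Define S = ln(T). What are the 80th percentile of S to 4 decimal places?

ln(T) is increasing, so P_{80}(S) = g(P_{80}(T)) ≈ 2.3609.

80th percentile of S = 2.3609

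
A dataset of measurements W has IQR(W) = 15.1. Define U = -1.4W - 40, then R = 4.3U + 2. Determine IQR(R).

IQR(U) = |-1.4|·15.1 = 21.14.
IQR(R) = |4.3|·21.14 = 90.902.

IQR(R) = 90.902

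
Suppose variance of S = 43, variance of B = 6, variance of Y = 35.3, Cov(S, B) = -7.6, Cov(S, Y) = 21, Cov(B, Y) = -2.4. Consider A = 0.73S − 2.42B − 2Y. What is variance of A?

variance of A = 141.55342

variance of A = a²·variance of S + b²·variance of B + c²·variance of Y + 2ab·Cov(S, B) + 2ac·Cov(S, Y) + 2bc·Cov(B, Y), with a = 0.73, b = -2.42, c = -2.
= 22.9147 + 35.1384 + 141.2 + 26.85232 + (-61.32) + (-23.232)
= 141.55342.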